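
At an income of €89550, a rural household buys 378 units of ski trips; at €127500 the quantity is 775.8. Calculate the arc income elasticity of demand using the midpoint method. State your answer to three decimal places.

1.972

ΔQ = 775.8 − 378 = 397.8; midpoint Q̄ = (378 + 775.8)/2 = 576.9.
ΔI = 127500 − 89550 = 37950; midpoint Ī = (89550 + 127500)/2 = 108525.
η = (ΔQ/Q̄) ÷ (ΔI/Ī) = (397.8/576.9) ÷ (37950/108525) = 1.972.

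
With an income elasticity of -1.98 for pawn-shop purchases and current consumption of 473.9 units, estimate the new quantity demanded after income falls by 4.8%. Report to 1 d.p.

%ΔQ ≈ η × %ΔI = -1.98 × (-4.8%) = 9.504%.
New Q ≈ 473.9 × (1 + 0.09504) = 518.9.

518.9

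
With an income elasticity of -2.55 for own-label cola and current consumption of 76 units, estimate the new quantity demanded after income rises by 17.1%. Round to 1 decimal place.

%ΔQ ≈ η × %ΔI = -2.55 × 17.1% = -43.605%.
New Q ≈ 76 × (1 − 0.43605) = 42.9.

42.9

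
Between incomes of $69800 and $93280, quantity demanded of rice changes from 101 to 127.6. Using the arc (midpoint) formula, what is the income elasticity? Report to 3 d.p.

ΔQ = 127.6 − 101 = 26.6; midpoint Q̄ = (101 + 127.6)/2 = 114.3.
ΔI = 93280 − 69800 = 23480; midpoint Ī = (69800 + 93280)/2 = 81540.
η = (ΔQ/Q̄) ÷ (ΔI/Ī) = (26.6/114.3) ÷ (23480/81540) = 0.808.

0.808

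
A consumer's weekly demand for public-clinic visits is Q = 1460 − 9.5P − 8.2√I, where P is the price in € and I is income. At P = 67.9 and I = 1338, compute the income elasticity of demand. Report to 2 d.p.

-0.29

At P = 67.9, I = 1338: Q = 515.005.
Holding P constant, ∂Q/∂I = -8.2/(2√I) = -0.112087.
η_I = (∂Q/∂I)·(I/Q) = -0.112087 × (1338/515.005) = -0.29.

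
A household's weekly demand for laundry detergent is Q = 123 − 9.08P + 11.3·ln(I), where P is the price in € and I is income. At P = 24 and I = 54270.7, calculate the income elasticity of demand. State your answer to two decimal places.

0.40

At P = 24, I = 54270.7: Q = 28.270.
Holding P constant, ∂Q/∂I = 11.3/I = 0.000208215.
η_I = (∂Q/∂I)·(I/Q) = 0.000208215 × (54270.7/28.270) = 0.40.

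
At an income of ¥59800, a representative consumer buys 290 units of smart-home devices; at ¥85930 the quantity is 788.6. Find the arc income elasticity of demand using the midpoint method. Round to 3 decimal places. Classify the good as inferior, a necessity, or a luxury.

2.578 (luxury)

ΔQ = 788.6 − 290 = 498.6; midpoint Q̄ = (290 + 788.6)/2 = 539.3.
ΔI = 85930 − 59800 = 26130; midpoint Ī = (59800 + 85930)/2 = 72865.
η = (ΔQ/Q̄) ÷ (ΔI/Ī) = (498.6/539.3) ÷ (26130/72865) = 2.578.
η > 1 ⇒ luxury.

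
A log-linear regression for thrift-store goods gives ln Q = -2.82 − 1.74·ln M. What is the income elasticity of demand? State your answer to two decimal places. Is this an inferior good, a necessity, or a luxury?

-1.74 (inferior good)

In a log-linear demand, the coefficient on ln M is the income elasticity.
So η = -1.74.
η < 0 ⇒ inferior good.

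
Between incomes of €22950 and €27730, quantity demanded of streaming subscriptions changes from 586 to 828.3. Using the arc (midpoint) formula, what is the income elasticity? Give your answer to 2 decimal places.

ΔQ = 828.3 − 586 = 242.3; midpoint Q̄ = (586 + 828.3)/2 = 707.15.
ΔI = 27730 − 22950 = 4780; midpoint Ī = (22950 + 27730)/2 = 25340.
η = (ΔQ/Q̄) ÷ (ΔI/Ī) = (242.3/707.15) ÷ (4780/25340) = 1.82.

1.82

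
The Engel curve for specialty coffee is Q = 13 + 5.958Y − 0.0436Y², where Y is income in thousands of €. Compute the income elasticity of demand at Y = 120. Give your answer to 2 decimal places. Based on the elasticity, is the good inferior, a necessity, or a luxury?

At Y = 120: Q = 100.1200.
dQ/dY = 5.958 − 0.0872Y = -4.50600.
η = (dQ/dY)·(Y/Q) = -4.50600 × (120/100.1200) = -5.40.
η < 0 ⇒ inferior good.

-5.40 (inferior good)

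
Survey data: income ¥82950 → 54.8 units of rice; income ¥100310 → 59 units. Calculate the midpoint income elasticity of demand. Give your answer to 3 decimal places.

ΔQ = 59 − 54.8 = 4.2; midpoint Q̄ = (54.8 + 59)/2 = 56.9.
ΔI = 100310 − 82950 = 17360; midpoint Ī = (82950 + 100310)/2 = 91630.
η = (ΔQ/Q̄) ÷ (ΔI/Ī) = (4.2/56.9) ÷ (17360/91630) = 0.390.

0.390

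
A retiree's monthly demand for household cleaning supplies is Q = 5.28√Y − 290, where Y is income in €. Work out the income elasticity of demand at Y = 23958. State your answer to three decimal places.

At Y = 23958: Q = 527.258.
dQ/dY = 5.28/(2√Y) = 0.0170561 at this income.
η = (dQ/dY)·(Y/Q) = 0.0170561 × (23958/527.258) = 0.775.

0.775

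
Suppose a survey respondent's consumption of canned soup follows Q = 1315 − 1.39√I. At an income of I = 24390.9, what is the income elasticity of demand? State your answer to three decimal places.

At I = 24390.9: Q = 1097.916.
dQ/dI = -1.39/(2√I) = -0.00445011 at this income.
η = (dQ/dI)·(I/Q) = -0.00445011 × (24390.9/1097.916) = -0.099.

-0.099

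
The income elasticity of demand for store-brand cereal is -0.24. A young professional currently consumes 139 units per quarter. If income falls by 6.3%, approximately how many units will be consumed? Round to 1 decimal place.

141.1

%ΔQ ≈ η × %ΔI = -0.24 × (-6.3%) = 1.512%.
New Q ≈ 139 × (1 + 0.01512) = 141.1.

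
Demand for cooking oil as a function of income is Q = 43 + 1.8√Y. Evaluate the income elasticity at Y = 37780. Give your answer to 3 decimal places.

At Y = 37780: Q = 392.867.
dQ/dY = 1.8/(2√Y) = 0.00463033 at this income.
η = (dQ/dY)·(Y/Q) = 0.00463033 × (37780/392.867) = 0.445.

0.445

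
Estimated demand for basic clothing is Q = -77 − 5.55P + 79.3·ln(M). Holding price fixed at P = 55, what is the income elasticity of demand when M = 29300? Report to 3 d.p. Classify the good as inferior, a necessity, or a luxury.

At P = 55, M = 29300: Q = 433.378.
Holding P constant, ∂Q/∂M = 79.3/M = 0.00270648.
η_M = (∂Q/∂M)·(M/Q) = 0.00270648 × (29300/433.378) = 0.183.
Since 0 < η < 1, this is a necessity.

0.183 (necessity)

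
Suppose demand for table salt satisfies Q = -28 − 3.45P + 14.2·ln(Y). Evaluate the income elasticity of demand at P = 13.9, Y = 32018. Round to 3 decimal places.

0.199

At P = 13.9, Y = 32018: Q = 71.357.
Holding P constant, ∂Q/∂Y = 14.2/Y = 0.000443501.
η_Y = (∂Q/∂Y)·(Y/Q) = 0.000443501 × (32018/71.357) = 0.199.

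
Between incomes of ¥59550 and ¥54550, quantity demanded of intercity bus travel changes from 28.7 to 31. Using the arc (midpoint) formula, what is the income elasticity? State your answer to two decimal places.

ΔQ = 31 − 28.7 = 2.3; midpoint Q̄ = (28.7 + 31)/2 = 29.85.
ΔI = 54550 − 59550 = -5000; midpoint Ī = (59550 + 54550)/2 = 57050.
η = (ΔQ/Q̄) ÷ (ΔI/Ī) = (2.3/29.85) ÷ (-5000/57050) = -0.88.

-0.88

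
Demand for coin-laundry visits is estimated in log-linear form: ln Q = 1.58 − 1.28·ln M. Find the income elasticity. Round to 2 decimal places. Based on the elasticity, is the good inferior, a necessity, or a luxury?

-1.28 (inferior good)

In a log-linear demand, the coefficient on ln M is the income elasticity.
So η = -1.28.
η < 0 ⇒ inferior good.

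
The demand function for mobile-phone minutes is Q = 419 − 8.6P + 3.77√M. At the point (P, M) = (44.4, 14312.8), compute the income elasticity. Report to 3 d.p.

At P = 44.4, M = 14312.8: Q = 488.188.
Holding P constant, ∂Q/∂M = 3.77/(2√M) = 0.0157561.
η_M = (∂Q/∂M)·(M/Q) = 0.0157561 × (14312.8/488.188) = 0.462.

0.462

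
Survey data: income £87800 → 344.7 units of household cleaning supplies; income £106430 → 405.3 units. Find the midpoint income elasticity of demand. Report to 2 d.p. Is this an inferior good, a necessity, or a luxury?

ΔQ = 405.3 − 344.7 = 60.6; midpoint Q̄ = (344.7 + 405.3)/2 = 375.
ΔI = 106430 − 87800 = 18630; midpoint Ī = (87800 + 106430)/2 = 97115.
η = (ΔQ/Q̄) ÷ (ΔI/Ī) = (60.6/375) ÷ (18630/97115) = 0.84.
0 < η < 1 ⇒ necessity.

0.84 (necessity)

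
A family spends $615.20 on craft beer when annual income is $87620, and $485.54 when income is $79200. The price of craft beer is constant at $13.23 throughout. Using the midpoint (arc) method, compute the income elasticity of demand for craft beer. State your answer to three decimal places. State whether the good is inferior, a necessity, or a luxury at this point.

With a constant price, Q₁ = 615.20/13.23 = 46.500 and Q₂ = 485.54/13.23 = 36.700 (equivalently, work directly with expenditure since P cancels).
Midpoint %ΔQ = (485.54 − 615.20)/550.37 = -0.23559; midpoint %ΔI = (79200 − 87620)/83410 = -0.10095.
η = -0.23559 / -0.10095 = 2.334.
η > 1 ⇒ luxury.

2.334 (luxury)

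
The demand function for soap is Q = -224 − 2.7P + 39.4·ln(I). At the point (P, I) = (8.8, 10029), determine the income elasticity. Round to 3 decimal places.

At P = 8.8, I = 10029: Q = 115.242.
Holding P constant, ∂Q/∂I = 39.4/I = 0.00392861.
η_I = (∂Q/∂I)·(I/Q) = 0.00392861 × (10029/115.242) = 0.342.

0.342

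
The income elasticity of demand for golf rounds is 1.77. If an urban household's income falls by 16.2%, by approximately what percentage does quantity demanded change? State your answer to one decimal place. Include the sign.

%ΔQ ≈ η × %ΔI = 1.77 × (-16.2%) = -28.7%.

-28.7%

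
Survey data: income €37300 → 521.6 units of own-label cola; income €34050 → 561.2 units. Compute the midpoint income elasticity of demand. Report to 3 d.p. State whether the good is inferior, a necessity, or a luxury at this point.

ΔQ = 561.2 − 521.6 = 39.6; midpoint Q̄ = (521.6 + 561.2)/2 = 541.4.
ΔI = 34050 − 37300 = -3250; midpoint Ī = (37300 + 34050)/2 = 35675.
η = (ΔQ/Q̄) ÷ (ΔI/Ī) = (39.6/541.4) ÷ (-3250/35675) = -0.803.
η < 0 ⇒ inferior good.

-0.803 (inferior good)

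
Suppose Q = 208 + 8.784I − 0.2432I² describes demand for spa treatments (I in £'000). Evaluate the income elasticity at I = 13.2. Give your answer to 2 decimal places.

0.11

At I = 13.2: Q = 281.5736.
dQ/dI = 8.784 − 0.4864I = 2.36352.
η = (dQ/dI)·(I/Q) = 2.36352 × (13.2/281.5736) = 0.11.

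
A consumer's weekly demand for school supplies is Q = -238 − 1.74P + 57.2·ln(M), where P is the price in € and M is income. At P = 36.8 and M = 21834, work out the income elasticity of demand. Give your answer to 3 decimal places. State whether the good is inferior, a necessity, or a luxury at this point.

0.212 (necessity)

At P = 36.8, M = 21834: Q = 269.466.
Holding P constant, ∂Q/∂M = 57.2/M = 0.00261977.
η_M = (∂Q/∂M)·(M/Q) = 0.00261977 × (21834/269.466) = 0.212.
Since 0 < η < 1, this is a necessity.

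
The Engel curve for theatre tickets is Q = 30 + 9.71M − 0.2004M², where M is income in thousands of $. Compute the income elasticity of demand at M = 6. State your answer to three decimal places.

At M = 6: Q = 81.0456.
dQ/dM = 9.71 − 0.4008M = 7.30520.
η = (dQ/dM)·(M/Q) = 7.30520 × (6/81.0456) = 0.541.

0.541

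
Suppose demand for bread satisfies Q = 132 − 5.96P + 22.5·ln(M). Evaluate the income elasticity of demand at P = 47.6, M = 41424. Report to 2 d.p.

At P = 47.6, M = 41424: Q = 87.515.
Holding P constant, ∂Q/∂M = 22.5/M = 0.000543163.
η_M = (∂Q/∂M)·(M/Q) = 0.000543163 × (41424/87.515) = 0.26.

0.26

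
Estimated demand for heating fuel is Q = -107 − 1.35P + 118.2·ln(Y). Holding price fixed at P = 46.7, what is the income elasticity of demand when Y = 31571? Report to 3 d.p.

At P = 46.7, Y = 31571: Q = 1054.506.
Holding P constant, ∂Q/∂Y = 118.2/Y = 0.00374394.
η_Y = (∂Q/∂Y)·(Y/Q) = 0.00374394 × (31571/1054.506) = 0.112.

0.112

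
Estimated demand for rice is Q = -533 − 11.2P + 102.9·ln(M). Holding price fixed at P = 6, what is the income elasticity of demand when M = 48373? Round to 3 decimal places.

0.202

At P = 6, M = 48373: Q = 509.751.
Holding P constant, ∂Q/∂M = 102.9/M = 0.00212722.
η_M = (∂Q/∂M)·(M/Q) = 0.00212722 × (48373/509.751) = 0.202.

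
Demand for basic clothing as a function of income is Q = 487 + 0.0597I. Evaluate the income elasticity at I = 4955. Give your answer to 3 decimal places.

0.378

At I = 4955: Q = 782.814.
dQ/dI = 0.0597.
η = (dQ/dI)·(I/Q) = 0.0597 × (4955/782.814) = 0.378.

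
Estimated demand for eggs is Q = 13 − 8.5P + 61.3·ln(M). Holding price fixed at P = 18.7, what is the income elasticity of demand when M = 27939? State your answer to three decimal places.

At P = 18.7, M = 27939: Q = 481.626.
Holding P constant, ∂Q/∂M = 61.3/M = 0.00219407.
η_M = (∂Q/∂M)·(M/Q) = 0.00219407 × (27939/481.626) = 0.127.

0.127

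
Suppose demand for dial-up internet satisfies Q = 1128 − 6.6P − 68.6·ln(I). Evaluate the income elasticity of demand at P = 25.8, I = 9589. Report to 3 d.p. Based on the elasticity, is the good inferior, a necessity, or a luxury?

-0.209 (inferior good)

At P = 25.8, I = 9589: Q = 328.770.
Holding P constant, ∂Q/∂I = -68.6/I = -0.00715403.
η_I = (∂Q/∂I)·(I/Q) = -0.00715403 × (9589/328.770) = -0.209.
Since η < 0, this is an inferior good.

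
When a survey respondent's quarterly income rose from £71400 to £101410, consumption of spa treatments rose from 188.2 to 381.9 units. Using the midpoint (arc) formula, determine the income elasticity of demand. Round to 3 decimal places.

1.957

ΔQ = 381.9 − 188.2 = 193.7; midpoint Q̄ = (188.2 + 381.9)/2 = 285.05.
ΔI = 101410 − 71400 = 30010; midpoint Ī = (71400 + 101410)/2 = 86405.
η = (ΔQ/Q̄) ÷ (ΔI/Ī) = (193.7/285.05) ÷ (30010/86405) = 1.957.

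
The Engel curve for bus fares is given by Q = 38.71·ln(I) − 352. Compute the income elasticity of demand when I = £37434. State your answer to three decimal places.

0.696

At I = 37434: Q = 55.629.
dQ/dI = 38.71/I = 0.00103409 at this income.
η = (dQ/dI)·(I/Q) = 0.00103409 × (37434/55.629) = 0.696.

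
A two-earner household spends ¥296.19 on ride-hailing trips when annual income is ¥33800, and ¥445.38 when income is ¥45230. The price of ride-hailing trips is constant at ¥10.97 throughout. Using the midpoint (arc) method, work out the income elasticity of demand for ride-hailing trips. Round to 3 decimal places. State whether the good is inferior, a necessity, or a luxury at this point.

1.391 (luxury)

With a constant price, Q₁ = 296.19/10.97 = 27.000 and Q₂ = 445.38/10.97 = 40.600 (equivalently, work directly with expenditure since P cancels).
Midpoint %ΔQ = (445.38 − 296.19)/370.79 = 0.40236; midpoint %ΔI = (45230 − 33800)/39515 = 0.28926.
η = 0.40236 / 0.28926 = 1.391.
η > 1 ⇒ luxury.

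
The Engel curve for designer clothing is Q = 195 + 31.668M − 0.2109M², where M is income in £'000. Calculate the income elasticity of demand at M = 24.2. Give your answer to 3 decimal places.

At M = 24.2: Q = 837.8541.
dQ/dM = 31.668 − 0.4218M = 21.46044.
η = (dQ/dM)·(M/Q) = 21.46044 × (24.2/837.8541) = 0.620.

0.620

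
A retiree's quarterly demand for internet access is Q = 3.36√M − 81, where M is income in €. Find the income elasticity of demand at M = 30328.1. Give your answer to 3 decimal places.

At M = 30328.1: Q = 504.143.
dQ/dM = 3.36/(2√M) = 0.00964688 at this income.
η = (dQ/dM)·(M/Q) = 0.00964688 × (30328.1/504.143) = 0.580.

0.580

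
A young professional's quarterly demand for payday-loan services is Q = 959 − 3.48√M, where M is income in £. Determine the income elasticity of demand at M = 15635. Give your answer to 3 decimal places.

-0.415

At M = 15635: Q = 523.861.
dQ/dM = -3.48/(2√M) = -0.0139155 at this income.
η = (dQ/dM)·(M/Q) = -0.0139155 × (15635/523.861) = -0.415.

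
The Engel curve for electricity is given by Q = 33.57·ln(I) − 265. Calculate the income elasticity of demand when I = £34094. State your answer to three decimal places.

0.393

At I = 34094: Q = 85.366.
dQ/dI = 33.57/I = 0.000984631 at this income.
η = (dQ/dI)·(I/Q) = 0.000984631 × (34094/85.366) = 0.393.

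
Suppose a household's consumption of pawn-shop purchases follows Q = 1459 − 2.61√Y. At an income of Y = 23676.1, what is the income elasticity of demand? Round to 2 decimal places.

At Y = 23676.1: Q = 1057.398.
dQ/dY = -2.61/(2√Y) = -0.00848116 at this income.
η = (dQ/dY)·(Y/Q) = -0.00848116 × (23676.1/1057.398) = -0.19.

-0.19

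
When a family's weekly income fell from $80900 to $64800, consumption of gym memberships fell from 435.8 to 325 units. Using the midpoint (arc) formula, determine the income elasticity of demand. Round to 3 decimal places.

1.318

ΔQ = 325 − 435.8 = -110.8; midpoint Q̄ = (435.8 + 325)/2 = 380.4.
ΔI = 64800 − 80900 = -16100; midpoint Ī = (80900 + 64800)/2 = 72850.
η = (ΔQ/Q̄) ÷ (ΔI/Ī) = (-110.8/380.4) ÷ (-16100/72850) = 1.318.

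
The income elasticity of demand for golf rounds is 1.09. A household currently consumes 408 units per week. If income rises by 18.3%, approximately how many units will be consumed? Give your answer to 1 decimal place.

%ΔQ ≈ η × %ΔI = 1.09 × 18.3% = 19.947%.
New Q ≈ 408 × (1 + 0.19947) = 489.4.

489.4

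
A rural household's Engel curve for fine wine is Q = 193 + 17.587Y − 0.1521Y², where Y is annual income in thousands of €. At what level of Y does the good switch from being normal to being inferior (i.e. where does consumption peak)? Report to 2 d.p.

dQ/dY = 17.587 − 0.3042Y.
The good is inferior where dQ/dY < 0. Setting dQ/dY = 0 gives Y = 17.587 / 0.3042 = 57.81.

57.81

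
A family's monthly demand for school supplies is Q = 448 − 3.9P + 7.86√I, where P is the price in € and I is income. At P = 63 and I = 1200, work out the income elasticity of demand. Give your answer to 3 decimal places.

0.287

At P = 63, I = 1200: Q = 474.578.
Holding P constant, ∂Q/∂I = 7.86/(2√I) = 0.113449.
η_I = (∂Q/∂I)·(I/Q) = 0.113449 × (1200/474.578) = 0.287.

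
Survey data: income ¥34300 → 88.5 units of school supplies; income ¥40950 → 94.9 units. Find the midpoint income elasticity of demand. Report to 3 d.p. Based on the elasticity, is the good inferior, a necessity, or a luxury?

ΔQ = 94.9 − 88.5 = 6.4; midpoint Q̄ = (88.5 + 94.9)/2 = 91.7.
ΔI = 40950 − 34300 = 6650; midpoint Ī = (34300 + 40950)/2 = 37625.
η = (ΔQ/Q̄) ÷ (ΔI/Ī) = (6.4/91.7) ÷ (6650/37625) = 0.395.
0 < η < 1 ⇒ necessity.

0.395 (necessity)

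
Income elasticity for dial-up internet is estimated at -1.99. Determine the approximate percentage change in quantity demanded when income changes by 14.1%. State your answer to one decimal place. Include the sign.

-28.1%

%ΔQ ≈ η × %ΔI = -1.99 × 14.1% = -28.1%.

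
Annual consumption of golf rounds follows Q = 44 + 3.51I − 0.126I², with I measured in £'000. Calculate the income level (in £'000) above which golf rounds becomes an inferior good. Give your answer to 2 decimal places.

dQ/dI = 3.51 − 0.252I.
The good is inferior where dQ/dI < 0. Setting dQ/dI = 0 gives I = 3.51 / 0.252 = 13.93.

13.93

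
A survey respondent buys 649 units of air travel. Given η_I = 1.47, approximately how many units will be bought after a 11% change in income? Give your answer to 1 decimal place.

%ΔQ ≈ η × %ΔI = 1.47 × 11% = 16.17%.
New Q ≈ 649 × (1 + 0.1617) = 753.9.

753.9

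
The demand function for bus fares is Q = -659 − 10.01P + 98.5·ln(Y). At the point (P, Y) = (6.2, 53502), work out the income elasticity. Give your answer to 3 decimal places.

At P = 6.2, Y = 53502: Q = 351.354.
Holding P constant, ∂Q/∂Y = 98.5/Y = 0.00184105.
η_Y = (∂Q/∂Y)·(Y/Q) = 0.00184105 × (53502/351.354) = 0.280.

0.280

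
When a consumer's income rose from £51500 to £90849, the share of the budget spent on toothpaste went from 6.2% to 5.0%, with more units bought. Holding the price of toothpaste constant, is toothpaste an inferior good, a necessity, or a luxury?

Quantity rises but the budget share falls as income rises, so 0 < η < 1.

necessity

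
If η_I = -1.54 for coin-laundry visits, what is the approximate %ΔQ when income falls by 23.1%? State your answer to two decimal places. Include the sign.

%ΔQ ≈ η × %ΔI = -1.54 × (-23.1%) = 35.57%.

35.57%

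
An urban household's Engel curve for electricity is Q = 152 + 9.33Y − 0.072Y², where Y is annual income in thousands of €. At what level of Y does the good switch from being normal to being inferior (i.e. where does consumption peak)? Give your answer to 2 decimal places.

dQ/dY = 9.33 − 0.144Y.
The good is inferior where dQ/dY < 0. Setting dQ/dY = 0 gives Y = 9.33 / 0.144 = 64.79.

64.79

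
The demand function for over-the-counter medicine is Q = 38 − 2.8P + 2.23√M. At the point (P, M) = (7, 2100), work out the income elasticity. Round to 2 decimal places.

At P = 7, M = 2100: Q = 120.591.
Holding P constant, ∂Q/∂M = 2.23/(2√M) = 0.0243313.
η_M = (∂Q/∂M)·(M/Q) = 0.0243313 × (2100/120.591) = 0.42.

0.42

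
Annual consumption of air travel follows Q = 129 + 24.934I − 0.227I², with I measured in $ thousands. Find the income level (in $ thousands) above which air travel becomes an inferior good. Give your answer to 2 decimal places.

dQ/dI = 24.934 − 0.454I.
The good is inferior where dQ/dI < 0. Setting dQ/dI = 0 gives I = 24.934 / 0.454 = 54.92.

54.92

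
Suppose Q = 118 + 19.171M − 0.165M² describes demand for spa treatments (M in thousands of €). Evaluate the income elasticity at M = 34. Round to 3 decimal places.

0.467

At M = 34: Q = 579.0740.
dQ/dM = 19.171 − 0.33M = 7.95100.
η = (dQ/dM)·(M/Q) = 7.95100 × (34/579.0740) = 0.467.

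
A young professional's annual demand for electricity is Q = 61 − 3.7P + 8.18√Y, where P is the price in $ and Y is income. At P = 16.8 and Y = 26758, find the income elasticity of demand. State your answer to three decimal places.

At P = 16.8, Y = 26758: Q = 1336.914.
Holding P constant, ∂Q/∂Y = 8.18/(2√Y) = 0.0250033.
η_Y = (∂Q/∂Y)·(Y/Q) = 0.0250033 × (26758/1336.914) = 0.500.

0.500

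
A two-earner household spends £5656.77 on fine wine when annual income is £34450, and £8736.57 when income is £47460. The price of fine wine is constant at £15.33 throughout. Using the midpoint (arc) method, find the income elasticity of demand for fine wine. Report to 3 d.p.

1.347

With a constant price, Q₁ = 5656.77/15.33 = 369.000 and Q₂ = 8736.57/15.33 = 569.900 (equivalently, work directly with expenditure since P cancels).
Midpoint %ΔQ = (8736.57 − 5656.77)/7196.67 = 0.42795; midpoint %ΔI = (47460 − 34450)/40955 = 0.31767.
η = 0.42795 / 0.31767 = 1.347.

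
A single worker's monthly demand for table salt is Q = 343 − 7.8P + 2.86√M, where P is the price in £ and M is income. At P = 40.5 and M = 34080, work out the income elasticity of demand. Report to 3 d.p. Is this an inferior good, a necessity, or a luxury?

At P = 40.5, M = 34080: Q = 555.078.
Holding P constant, ∂Q/∂M = 2.86/(2√M) = 0.00774616.
η_M = (∂Q/∂M)·(M/Q) = 0.00774616 × (34080/555.078) = 0.476.
Since 0 < η < 1, this is a necessity.

0.476 (necessity)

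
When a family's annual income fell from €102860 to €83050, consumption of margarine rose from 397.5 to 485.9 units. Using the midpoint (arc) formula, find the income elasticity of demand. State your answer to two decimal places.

ΔQ = 485.9 − 397.5 = 88.4; midpoint Q̄ = (397.5 + 485.9)/2 = 441.7.
ΔI = 83050 − 102860 = -19810; midpoint Ī = (102860 + 83050)/2 = 92955.
η = (ΔQ/Q̄) ÷ (ΔI/Ī) = (88.4/441.7) ÷ (-19810/92955) = -0.94.

-0.94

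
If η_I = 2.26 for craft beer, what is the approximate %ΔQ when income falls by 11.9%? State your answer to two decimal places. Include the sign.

-26.89%

%ΔQ ≈ η × %ΔI = 2.26 × (-11.9%) = -26.89%.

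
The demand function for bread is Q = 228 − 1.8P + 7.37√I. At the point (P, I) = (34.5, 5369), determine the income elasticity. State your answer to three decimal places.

0.382

At P = 34.5, I = 5369: Q = 705.925.
Holding P constant, ∂Q/∂I = 7.37/(2√I) = 0.0502911.
η_I = (∂Q/∂I)·(I/Q) = 0.0502911 × (5369/705.925) = 0.382.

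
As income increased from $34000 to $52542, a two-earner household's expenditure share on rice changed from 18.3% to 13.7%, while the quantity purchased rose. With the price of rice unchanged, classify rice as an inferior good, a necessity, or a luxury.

necessity

Quantity rises but the budget share falls as income rises, so 0 < η < 1.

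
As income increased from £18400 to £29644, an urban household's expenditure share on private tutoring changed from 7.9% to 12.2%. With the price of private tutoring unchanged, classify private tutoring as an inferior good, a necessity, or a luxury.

The budget share rises as income rises, so η > 1.

luxury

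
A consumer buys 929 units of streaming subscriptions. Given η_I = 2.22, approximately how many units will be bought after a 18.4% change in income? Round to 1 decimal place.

1308.5

%ΔQ ≈ η × %ΔI = 2.22 × 18.4% = 40.848%.
New Q ≈ 929 × (1 + 0.40848) = 1308.5.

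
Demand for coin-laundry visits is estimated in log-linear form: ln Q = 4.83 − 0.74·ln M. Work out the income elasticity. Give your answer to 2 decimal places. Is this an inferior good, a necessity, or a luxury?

-0.74 (inferior good)

In a log-linear demand, the coefficient on ln M is the income elasticity.
So η = -0.74.
η < 0 ⇒ inferior good.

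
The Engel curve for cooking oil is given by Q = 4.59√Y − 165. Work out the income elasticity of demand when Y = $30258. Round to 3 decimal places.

At Y = 30258: Q = 633.423.
dQ/dY = 4.59/(2√Y) = 0.0131936 at this income.
η = (dQ/dY)·(Y/Q) = 0.0131936 × (30258/633.423) = 0.630.

0.630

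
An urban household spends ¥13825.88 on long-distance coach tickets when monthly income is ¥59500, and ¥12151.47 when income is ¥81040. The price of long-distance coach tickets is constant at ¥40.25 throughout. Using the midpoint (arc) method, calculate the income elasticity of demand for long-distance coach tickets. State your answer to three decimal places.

With a constant price, Q₁ = 13825.88/40.25 = 343.500 and Q₂ = 12151.47/40.25 = 301.900 (equivalently, work directly with expenditure since P cancels).
Midpoint %ΔQ = (12151.47 − 13825.88)/12988.68 = -0.12891; midpoint %ΔI = (81040 − 59500)/70270 = 0.30653.
η = -0.12891 / 0.30653 = -0.421.

-0.421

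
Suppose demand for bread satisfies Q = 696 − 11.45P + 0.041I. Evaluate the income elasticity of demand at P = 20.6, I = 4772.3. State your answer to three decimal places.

At P = 20.6, I = 4772.3: Q = 655.794.
Holding P constant, ∂Q/∂I = 0.041.
η_I = (∂Q/∂I)·(I/Q) = 0.041 × (4772.3/655.794) = 0.298.

0.298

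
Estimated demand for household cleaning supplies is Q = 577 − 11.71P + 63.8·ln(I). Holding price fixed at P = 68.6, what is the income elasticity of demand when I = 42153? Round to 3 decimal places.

0.141

At P = 68.6, I = 42153: Q = 453.104.
Holding P constant, ∂Q/∂I = 63.8/I = 0.00151353.
η_I = (∂Q/∂I)·(I/Q) = 0.00151353 × (42153/453.104) = 0.141.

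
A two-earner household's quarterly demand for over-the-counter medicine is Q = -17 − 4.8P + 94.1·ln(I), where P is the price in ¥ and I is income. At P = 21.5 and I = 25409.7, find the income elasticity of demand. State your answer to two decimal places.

At P = 21.5, I = 25409.7: Q = 834.246.
Holding P constant, ∂Q/∂I = 94.1/I = 0.00370331.
η_I = (∂Q/∂I)·(I/Q) = 0.00370331 × (25409.7/834.246) = 0.11.

0.11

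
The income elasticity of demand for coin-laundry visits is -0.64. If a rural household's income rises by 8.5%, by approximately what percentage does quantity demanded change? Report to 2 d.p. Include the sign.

-5.44%

%ΔQ ≈ η × %ΔI = -0.64 × 8.5% = -5.44%.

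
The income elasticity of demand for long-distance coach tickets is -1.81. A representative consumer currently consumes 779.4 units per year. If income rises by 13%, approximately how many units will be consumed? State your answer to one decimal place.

%ΔQ ≈ η × %ΔI = -1.81 × 13% = -23.53%.
New Q ≈ 779.4 × (1 − 0.2353) = 596.0.

596.0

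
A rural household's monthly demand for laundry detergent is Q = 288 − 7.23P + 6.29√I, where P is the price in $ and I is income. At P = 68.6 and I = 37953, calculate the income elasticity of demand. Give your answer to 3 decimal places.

0.602

At P = 68.6, I = 37953: Q = 1017.410.
Holding P constant, ∂Q/∂I = 6.29/(2√I) = 0.0161435.
η_I = (∂Q/∂I)·(I/Q) = 0.0161435 × (37953/1017.410) = 0.602.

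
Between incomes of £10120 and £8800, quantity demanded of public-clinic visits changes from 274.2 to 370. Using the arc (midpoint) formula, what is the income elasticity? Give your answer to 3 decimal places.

-2.132

ΔQ = 370 − 274.2 = 95.8; midpoint Q̄ = (274.2 + 370)/2 = 322.1.
ΔI = 8800 − 10120 = -1320; midpoint Ī = (10120 + 8800)/2 = 9460.
η = (ΔQ/Q̄) ÷ (ΔI/Ī) = (95.8/322.1) ÷ (-1320/9460) = -2.132.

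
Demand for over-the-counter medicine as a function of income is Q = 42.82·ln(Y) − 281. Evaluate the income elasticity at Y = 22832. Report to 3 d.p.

At Y = 22832: Q = 148.738.
dQ/dY = 42.82/Y = 0.00187544 at this income.
η = (dQ/dY)·(Y/Q) = 0.00187544 × (22832/148.738) = 0.288.

0.288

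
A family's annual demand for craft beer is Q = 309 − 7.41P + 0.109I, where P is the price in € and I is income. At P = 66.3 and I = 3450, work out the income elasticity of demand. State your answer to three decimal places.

1.941

At P = 66.3, I = 3450: Q = 193.767.
Holding P constant, ∂Q/∂I = 0.109.
η_I = (∂Q/∂I)·(I/Q) = 0.109 × (3450/193.767) = 1.941.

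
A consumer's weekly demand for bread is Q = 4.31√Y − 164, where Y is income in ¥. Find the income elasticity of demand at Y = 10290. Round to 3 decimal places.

0.800

At Y = 10290: Q = 273.205.
dQ/dY = 4.31/(2√Y) = 0.0212442 at this income.
η = (dQ/dY)·(Y/Q) = 0.0212442 × (10290/273.205) = 0.800.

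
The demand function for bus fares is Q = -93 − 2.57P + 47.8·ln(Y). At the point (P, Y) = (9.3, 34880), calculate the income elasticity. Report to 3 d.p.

At P = 9.3, Y = 34880: Q = 383.071.
Holding P constant, ∂Q/∂Y = 47.8/Y = 0.00137041.
η_Y = (∂Q/∂Y)·(Y/Q) = 0.00137041 × (34880/383.071) = 0.125.

0.125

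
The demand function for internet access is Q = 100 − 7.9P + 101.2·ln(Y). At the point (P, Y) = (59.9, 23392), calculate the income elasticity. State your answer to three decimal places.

0.157

At P = 59.9, Y = 23392: Q = 644.877.
Holding P constant, ∂Q/∂Y = 101.2/Y = 0.00432627.
η_Y = (∂Q/∂Y)·(Y/Q) = 0.00432627 × (23392/644.877) = 0.157.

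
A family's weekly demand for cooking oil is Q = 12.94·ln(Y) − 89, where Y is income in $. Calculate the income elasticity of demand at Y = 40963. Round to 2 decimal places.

0.27

At Y = 40963: Q = 48.428.
dQ/dY = 12.94/Y = 0.000315895 at this income.
η = (dQ/dY)·(Y/Q) = 0.000315895 × (40963/48.428) = 0.27.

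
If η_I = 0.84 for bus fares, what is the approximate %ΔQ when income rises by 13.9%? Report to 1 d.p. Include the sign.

11.7%

%ΔQ ≈ η × %ΔI = 0.84 × 13.9% = 11.7%.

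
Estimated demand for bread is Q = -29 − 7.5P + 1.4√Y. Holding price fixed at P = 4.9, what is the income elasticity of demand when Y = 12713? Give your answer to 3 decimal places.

0.857

At P = 4.9, Y = 12713: Q = 92.103.
Holding P constant, ∂Q/∂Y = 1.4/(2√Y) = 0.00620832.
η_Y = (∂Q/∂Y)·(Y/Q) = 0.00620832 × (12713/92.103) = 0.857.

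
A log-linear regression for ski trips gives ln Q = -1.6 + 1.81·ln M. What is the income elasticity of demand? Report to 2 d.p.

In a log-linear demand, the coefficient on ln M is the income elasticity.
So η = 1.81.

1.81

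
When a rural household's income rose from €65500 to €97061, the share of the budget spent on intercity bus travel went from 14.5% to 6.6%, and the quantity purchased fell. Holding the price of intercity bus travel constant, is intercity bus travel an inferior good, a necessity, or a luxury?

Quantity demanded falls as income rises, so η < 0.

inferior good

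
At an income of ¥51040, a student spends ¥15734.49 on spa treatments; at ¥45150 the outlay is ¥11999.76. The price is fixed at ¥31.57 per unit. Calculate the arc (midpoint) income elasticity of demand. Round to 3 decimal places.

With a constant price, Q₁ = 15734.49/31.57 = 498.400 and Q₂ = 11999.76/31.57 = 380.100 (equivalently, work directly with expenditure since P cancels).
Midpoint %ΔQ = (11999.76 − 15734.49)/13867.13 = -0.26932; midpoint %ΔI = (45150 − 51040)/48095 = -0.12247.
η = -0.26932 / -0.12247 = 2.199.

2.199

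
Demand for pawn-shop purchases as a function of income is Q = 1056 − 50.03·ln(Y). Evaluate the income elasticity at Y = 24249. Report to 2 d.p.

-0.09

At Y = 24249: Q = 550.891.
dQ/dY = -50.03/Y = -0.00206318 at this income.
η = (dQ/dY)·(Y/Q) = -0.00206318 × (24249/550.891) = -0.09.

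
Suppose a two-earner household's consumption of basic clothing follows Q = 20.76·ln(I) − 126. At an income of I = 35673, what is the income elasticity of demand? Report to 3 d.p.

At I = 35673: Q = 91.609.
dQ/dI = 20.76/I = 0.000581953 at this income.
η = (dQ/dI)·(I/Q) = 0.000581953 × (35673/91.609) = 0.227.

0.227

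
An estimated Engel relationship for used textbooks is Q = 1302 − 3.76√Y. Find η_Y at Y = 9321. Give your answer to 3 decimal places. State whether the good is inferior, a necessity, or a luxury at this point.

At Y = 9321: Q = 938.990.
dQ/dY = -3.76/(2√Y) = -0.0194727 at this income.
η = (dQ/dY)·(Y/Q) = -0.0194727 × (9321/938.990) = -0.193.
Since η < 0, the good is an inferior good.

-0.193 (inferior good)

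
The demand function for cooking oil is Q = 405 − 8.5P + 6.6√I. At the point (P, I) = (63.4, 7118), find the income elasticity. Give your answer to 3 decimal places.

0.658

At P = 63.4, I = 7118: Q = 422.930.
Holding P constant, ∂Q/∂I = 6.6/(2√I) = 0.0391142.
η_I = (∂Q/∂I)·(I/Q) = 0.0391142 × (7118/422.930) = 0.658.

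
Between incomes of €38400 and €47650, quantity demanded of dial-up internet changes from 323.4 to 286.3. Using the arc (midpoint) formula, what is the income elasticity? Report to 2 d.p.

ΔQ = 286.3 − 323.4 = -37.1; midpoint Q̄ = (323.4 + 286.3)/2 = 304.85.
ΔI = 47650 − 38400 = 9250; midpoint Ī = (38400 + 47650)/2 = 43025.
η = (ΔQ/Q̄) ÷ (ΔI/Ī) = (-37.1/304.85) ÷ (9250/43025) = -0.57.

-0.57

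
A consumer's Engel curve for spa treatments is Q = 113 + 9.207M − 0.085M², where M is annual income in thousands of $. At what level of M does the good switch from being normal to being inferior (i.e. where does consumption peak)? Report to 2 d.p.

54.16

dQ/dM = 9.207 − 0.17M.
The good is inferior where dQ/dM < 0. Setting dQ/dM = 0 gives M = 9.207 / 0.17 = 54.16.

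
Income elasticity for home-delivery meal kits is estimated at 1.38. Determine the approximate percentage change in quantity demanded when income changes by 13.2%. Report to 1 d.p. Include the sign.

%ΔQ ≈ η × %ΔI = 1.38 × 13.2% = 18.2%.

18.2%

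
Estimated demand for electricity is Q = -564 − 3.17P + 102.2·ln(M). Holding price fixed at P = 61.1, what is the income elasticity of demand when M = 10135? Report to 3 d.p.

0.552

At P = 61.1, M = 10135: Q = 184.980.
Holding P constant, ∂Q/∂M = 102.2/M = 0.0100839.
η_M = (∂Q/∂M)·(M/Q) = 0.0100839 × (10135/184.980) = 0.552.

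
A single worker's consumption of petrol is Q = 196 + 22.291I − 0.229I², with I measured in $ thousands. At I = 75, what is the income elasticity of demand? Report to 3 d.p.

-1.560

At I = 75: Q = 579.7000.
dQ/dI = 22.291 − 0.458I = -12.05900.
η = (dQ/dI)·(I/Q) = -12.05900 × (75/579.7000) = -1.560.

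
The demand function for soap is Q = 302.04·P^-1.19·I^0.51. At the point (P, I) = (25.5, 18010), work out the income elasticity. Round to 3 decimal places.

0.510

For a multiplicative demand Q = A·P^α·I^β, the income elasticity is β everywhere.
Here β = 0.51, so η = 0.510.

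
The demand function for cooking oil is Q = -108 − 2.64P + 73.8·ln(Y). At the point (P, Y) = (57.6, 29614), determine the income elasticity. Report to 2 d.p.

At P = 57.6, Y = 29614: Q = 499.781.
Holding P constant, ∂Q/∂Y = 73.8/Y = 0.00249206.
η_Y = (∂Q/∂Y)·(Y/Q) = 0.00249206 × (29614/499.781) = 0.15.

0.15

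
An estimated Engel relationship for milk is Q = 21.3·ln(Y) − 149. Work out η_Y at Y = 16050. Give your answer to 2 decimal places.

At Y = 16050: Q = 57.258.
dQ/dY = 21.3/Y = 0.0013271 at this income.
η = (dQ/dY)·(Y/Q) = 0.0013271 × (16050/57.258) = 0.37.

0.37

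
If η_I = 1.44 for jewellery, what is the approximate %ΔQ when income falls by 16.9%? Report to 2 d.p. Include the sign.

-24.34%

%ΔQ ≈ η × %ΔI = 1.44 × (-16.9%) = -24.34%.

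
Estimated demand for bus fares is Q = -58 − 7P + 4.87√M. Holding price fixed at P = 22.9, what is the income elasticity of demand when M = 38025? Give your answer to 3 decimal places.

At P = 22.9, M = 38025: Q = 731.350.
Holding P constant, ∂Q/∂M = 4.87/(2√M) = 0.0124872.
η_M = (∂Q/∂M)·(M/Q) = 0.0124872 × (38025/731.350) = 0.649.

0.649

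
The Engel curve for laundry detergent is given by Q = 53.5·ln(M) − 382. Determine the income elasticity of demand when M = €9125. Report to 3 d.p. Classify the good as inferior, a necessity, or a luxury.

0.505 (necessity)

At M = 9125: Q = 105.854.
dQ/dM = 53.5/M = 0.00586301 at this income.
η = (dQ/dM)·(M/Q) = 0.00586301 × (9125/105.854) = 0.505.
Since 0 < η < 1, the good is a necessity.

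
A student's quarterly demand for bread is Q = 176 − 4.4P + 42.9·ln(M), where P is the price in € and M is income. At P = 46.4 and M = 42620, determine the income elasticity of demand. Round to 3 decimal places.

At P = 46.4, M = 42620: Q = 429.157.
Holding P constant, ∂Q/∂M = 42.9/M = 0.00100657.
η_M = (∂Q/∂M)·(M/Q) = 0.00100657 × (42620/429.157) = 0.100.

0.100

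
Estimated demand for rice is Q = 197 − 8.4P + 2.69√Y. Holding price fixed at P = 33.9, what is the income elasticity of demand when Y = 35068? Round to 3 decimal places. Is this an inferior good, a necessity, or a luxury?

0.605 (necessity)

At P = 33.9, Y = 35068: Q = 415.982.
Holding P constant, ∂Q/∂Y = 2.69/(2√Y) = 0.00718235.
η_Y = (∂Q/∂Y)·(Y/Q) = 0.00718235 × (35068/415.982) = 0.605.
Since 0 < η < 1, this is a necessity.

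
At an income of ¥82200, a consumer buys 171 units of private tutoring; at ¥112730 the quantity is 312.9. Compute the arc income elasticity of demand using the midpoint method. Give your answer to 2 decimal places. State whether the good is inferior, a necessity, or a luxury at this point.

ΔQ = 312.9 − 171 = 141.9; midpoint Q̄ = (171 + 312.9)/2 = 241.95.
ΔI = 112730 − 82200 = 30530; midpoint Ī = (82200 + 112730)/2 = 97465.
η = (ΔQ/Q̄) ÷ (ΔI/Ī) = (141.9/241.95) ÷ (30530/97465) = 1.87.
η > 1 ⇒ luxury.

1.87 (luxury)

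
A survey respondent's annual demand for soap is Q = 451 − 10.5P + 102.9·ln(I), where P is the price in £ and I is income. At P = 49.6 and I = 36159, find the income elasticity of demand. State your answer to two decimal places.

At P = 49.6, I = 36159: Q = 1010.206.
Holding P constant, ∂Q/∂I = 102.9/I = 0.00284576.
η_I = (∂Q/∂I)·(I/Q) = 0.00284576 × (36159/1010.206) = 0.10.

0.10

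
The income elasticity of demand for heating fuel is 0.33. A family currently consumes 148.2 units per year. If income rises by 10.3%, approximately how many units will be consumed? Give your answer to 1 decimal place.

%ΔQ ≈ η × %ΔI = 0.33 × 10.3% = 3.399%.
New Q ≈ 148.2 × (1 + 0.03399) = 153.2.

153.2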